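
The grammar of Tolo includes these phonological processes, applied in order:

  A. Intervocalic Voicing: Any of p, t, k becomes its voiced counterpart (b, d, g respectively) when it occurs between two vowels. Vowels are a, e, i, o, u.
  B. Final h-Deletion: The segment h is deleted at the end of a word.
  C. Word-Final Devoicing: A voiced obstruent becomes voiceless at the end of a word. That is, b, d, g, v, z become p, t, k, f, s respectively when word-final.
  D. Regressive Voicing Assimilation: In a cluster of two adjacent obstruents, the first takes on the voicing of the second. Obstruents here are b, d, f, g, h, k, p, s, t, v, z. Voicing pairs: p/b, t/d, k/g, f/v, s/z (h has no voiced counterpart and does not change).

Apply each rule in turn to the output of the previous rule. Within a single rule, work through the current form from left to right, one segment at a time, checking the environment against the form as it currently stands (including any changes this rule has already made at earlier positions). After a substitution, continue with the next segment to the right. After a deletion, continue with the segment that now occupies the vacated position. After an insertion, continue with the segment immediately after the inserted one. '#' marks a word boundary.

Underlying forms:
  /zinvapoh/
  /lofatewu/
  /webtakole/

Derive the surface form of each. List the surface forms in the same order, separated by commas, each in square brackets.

/zinvapoh/:
  A Intervocalic Voicing: [zinvapoh] → [zinvaboh]
  B Final h-Deletion: [zinvaboh] → [zinvabo]
  C Word-Final Devoicing: no change — [zinvabo]
  D Regressive Voicing Assimilation: no change — [zinvabo]
/lofatewu/:
  A Intervocalic Voicing: [lofatewu] → [lofadewu]
  B Final h-Deletion: no change — [lofadewu]
  C Word-Final Devoicing: no change — [lofadewu]
  D Regressive Voicing Assimilation: no change — [lofadewu]
/webtakole/:
  A Intervocalic Voicing: [webtakole] → [webtagole]
  B Final h-Deletion: no change — [webtagole]
  C Word-Final Devoicing: no change — [webtagole]
  D Regressive Voicing Assimilation: [webtagole] → [weptagole]

[zinvabo], [lofadewu], [weptagole]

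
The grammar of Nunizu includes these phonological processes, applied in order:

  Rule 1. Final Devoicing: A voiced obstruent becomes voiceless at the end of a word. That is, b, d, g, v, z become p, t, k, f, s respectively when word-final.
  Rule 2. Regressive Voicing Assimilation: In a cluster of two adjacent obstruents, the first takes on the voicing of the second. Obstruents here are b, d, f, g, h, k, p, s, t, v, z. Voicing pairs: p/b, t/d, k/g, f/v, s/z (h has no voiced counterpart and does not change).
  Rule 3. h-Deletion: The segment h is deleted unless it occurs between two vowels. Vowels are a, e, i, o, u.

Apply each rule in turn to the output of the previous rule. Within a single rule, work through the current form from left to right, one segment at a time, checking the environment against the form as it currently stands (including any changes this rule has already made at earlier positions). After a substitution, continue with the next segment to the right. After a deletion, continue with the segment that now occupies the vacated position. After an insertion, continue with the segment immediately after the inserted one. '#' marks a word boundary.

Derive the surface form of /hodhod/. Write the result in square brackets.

[otot]

Rule 1 Final Devoicing: [hodhod] → [hodhot]
Rule 2 Regressive Voicing Assimilation: [hodhot] → [hothot]
Rule 3 h-Deletion: [hothot] → [otot]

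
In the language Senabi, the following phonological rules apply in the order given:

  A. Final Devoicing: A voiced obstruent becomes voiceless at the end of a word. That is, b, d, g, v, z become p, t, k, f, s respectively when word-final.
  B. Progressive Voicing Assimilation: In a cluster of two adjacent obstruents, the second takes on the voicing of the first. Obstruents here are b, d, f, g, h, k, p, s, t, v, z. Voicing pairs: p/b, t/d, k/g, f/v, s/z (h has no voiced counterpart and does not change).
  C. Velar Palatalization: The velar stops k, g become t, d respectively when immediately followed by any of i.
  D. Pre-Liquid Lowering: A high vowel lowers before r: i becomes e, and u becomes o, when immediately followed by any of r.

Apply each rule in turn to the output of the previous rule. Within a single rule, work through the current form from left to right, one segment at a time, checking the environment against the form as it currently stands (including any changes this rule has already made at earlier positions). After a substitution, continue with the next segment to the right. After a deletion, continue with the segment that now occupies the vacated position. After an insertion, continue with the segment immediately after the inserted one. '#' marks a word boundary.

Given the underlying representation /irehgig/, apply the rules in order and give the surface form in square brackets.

A Final Devoicing: [irehgig] → [irehgik]
B Progressive Voicing Assimilation: [irehgik] → [irehkik]
C Velar Palatalization: [irehkik] → [irehtik]
D Pre-Liquid Lowering: [irehtik] → [erehtik]

[erehtik]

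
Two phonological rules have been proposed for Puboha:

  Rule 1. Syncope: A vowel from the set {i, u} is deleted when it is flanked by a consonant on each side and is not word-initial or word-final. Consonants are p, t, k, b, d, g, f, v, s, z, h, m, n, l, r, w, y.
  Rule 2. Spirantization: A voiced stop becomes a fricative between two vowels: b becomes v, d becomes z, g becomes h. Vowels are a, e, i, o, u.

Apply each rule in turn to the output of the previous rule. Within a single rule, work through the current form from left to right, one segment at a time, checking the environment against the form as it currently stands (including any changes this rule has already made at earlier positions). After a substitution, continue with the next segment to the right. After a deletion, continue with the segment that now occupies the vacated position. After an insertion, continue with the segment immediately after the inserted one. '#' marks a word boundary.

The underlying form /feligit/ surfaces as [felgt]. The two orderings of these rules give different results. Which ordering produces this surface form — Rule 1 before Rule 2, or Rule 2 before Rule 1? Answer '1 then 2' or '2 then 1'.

1 then 2

Order 1 then 2:
  1 Syncope: [feligit] → [felgt]
  2 Spirantization: no change — [felgt]
  result: [felgt]
Order 2 then 1:
  2 Spirantization: [feligit] → [felihit]
  1 Syncope: [felihit] → [felht]
  result: [felht]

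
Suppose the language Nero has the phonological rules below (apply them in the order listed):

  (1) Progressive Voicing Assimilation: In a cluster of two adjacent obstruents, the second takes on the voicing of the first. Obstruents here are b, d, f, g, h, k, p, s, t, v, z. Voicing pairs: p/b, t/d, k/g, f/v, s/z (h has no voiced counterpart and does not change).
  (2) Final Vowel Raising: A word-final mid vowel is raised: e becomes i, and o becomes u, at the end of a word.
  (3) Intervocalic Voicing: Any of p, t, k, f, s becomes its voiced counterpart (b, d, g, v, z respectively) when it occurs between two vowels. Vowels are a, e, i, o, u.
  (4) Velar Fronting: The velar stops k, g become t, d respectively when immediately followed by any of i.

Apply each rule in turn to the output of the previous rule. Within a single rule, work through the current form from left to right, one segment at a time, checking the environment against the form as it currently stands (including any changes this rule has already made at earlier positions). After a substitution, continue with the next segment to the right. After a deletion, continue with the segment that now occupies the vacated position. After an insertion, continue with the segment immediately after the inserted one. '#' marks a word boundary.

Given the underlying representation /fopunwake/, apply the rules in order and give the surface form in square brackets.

[fobunwadi]

(1) Progressive Voicing Assimilation: no change — [fopunwake]
(2) Final Vowel Raising: [fopunwake] → [fopunwaki]
(3) Intervocalic Voicing: [fopunwaki] → [fobunwagi]
(4) Velar Fronting: [fobunwagi] → [fobunwadi]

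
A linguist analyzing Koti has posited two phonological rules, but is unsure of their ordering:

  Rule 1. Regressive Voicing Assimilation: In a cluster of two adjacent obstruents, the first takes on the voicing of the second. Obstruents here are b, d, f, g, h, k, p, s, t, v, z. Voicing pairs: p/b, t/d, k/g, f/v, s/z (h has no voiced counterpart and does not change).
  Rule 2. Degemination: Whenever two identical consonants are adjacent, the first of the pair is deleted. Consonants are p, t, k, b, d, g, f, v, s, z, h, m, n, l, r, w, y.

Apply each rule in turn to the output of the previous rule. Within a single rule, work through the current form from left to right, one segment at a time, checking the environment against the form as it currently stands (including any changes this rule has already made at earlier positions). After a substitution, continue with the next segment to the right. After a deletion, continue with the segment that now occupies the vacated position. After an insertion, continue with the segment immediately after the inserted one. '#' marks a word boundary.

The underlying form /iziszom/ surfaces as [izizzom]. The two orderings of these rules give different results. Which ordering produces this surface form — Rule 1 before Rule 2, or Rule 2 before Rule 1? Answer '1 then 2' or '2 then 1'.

2 then 1

Order 1 then 2:
  1 Regressive Voicing Assimilation: [iziszom] → [izizzom]
  2 Degemination: [izizzom] → [izizom]
  result: [izizom]
Order 2 then 1:
  2 Degemination: no change — [iziszom]
  1 Regressive Voicing Assimilation: [iziszom] → [izizzom]
  result: [izizzom]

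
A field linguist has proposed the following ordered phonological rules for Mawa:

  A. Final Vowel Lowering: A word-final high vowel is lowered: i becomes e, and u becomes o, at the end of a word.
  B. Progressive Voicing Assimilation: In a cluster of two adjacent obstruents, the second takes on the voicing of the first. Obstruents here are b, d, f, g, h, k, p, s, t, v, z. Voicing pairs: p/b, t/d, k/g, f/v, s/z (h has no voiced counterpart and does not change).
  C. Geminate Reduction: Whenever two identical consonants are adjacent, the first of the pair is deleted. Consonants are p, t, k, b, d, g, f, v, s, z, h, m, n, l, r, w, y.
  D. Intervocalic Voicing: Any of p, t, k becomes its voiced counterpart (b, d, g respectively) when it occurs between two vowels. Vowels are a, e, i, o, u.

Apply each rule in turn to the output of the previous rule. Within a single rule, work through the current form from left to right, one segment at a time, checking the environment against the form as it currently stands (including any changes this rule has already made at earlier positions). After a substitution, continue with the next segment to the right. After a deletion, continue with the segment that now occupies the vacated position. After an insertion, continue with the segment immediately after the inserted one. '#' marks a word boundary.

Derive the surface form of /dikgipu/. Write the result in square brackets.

[digibo]

A Final Vowel Lowering: [dikgipu] → [dikgipo]
B Progressive Voicing Assimilation: [dikgipo] → [dikkipo]
C Geminate Reduction: [dikkipo] → [dikipo]
D Intervocalic Voicing: [dikipo] → [digibo]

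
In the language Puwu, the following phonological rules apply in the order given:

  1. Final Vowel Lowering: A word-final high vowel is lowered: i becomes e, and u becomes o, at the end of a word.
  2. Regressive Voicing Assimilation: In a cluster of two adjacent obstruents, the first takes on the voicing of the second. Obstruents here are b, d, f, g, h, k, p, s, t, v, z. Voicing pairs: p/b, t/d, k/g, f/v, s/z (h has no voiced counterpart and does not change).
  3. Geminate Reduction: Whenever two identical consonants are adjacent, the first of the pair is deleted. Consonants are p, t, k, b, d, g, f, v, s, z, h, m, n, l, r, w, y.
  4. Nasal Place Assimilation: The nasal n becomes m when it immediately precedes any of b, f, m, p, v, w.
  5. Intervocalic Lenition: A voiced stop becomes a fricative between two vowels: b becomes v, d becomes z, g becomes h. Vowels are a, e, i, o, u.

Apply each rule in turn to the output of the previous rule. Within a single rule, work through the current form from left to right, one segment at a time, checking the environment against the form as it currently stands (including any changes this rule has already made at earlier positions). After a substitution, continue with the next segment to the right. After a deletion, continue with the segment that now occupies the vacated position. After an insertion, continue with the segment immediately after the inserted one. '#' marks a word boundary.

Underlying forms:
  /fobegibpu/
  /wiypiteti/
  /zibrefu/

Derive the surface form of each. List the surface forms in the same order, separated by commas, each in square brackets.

[fovehipo], [wiypitete], [zibrefo]

/fobegibpu/:
  1 Final Vowel Lowering: [fobegibpu] → [fobegibpo]
  2 Regressive Voicing Assimilation: [fobegibpo] → [fobegippo]
  3 Geminate Reduction: [fobegippo] → [fobegipo]
  4 Nasal Place Assimilation: no change — [fobegipo]
  5 Intervocalic Lenition: [fobegipo] → [fovehipo]
/wiypiteti/:
  1 Final Vowel Lowering: [wiypiteti] → [wiypitete]
  2 Regressive Voicing Assimilation: no change — [wiypitete]
  3 Geminate Reduction: no change — [wiypitete]
  4 Nasal Place Assimilation: no change — [wiypitete]
  5 Intervocalic Lenition: no change — [wiypitete]
/zibrefu/:
  1 Final Vowel Lowering: [zibrefu] → [zibrefo]
  2 Regressive Voicing Assimilation: no change — [zibrefo]
  3 Geminate Reduction: no change — [zibrefo]
  4 Nasal Place Assimilation: no change — [zibrefo]
  5 Intervocalic Lenition: no change — [zibrefo]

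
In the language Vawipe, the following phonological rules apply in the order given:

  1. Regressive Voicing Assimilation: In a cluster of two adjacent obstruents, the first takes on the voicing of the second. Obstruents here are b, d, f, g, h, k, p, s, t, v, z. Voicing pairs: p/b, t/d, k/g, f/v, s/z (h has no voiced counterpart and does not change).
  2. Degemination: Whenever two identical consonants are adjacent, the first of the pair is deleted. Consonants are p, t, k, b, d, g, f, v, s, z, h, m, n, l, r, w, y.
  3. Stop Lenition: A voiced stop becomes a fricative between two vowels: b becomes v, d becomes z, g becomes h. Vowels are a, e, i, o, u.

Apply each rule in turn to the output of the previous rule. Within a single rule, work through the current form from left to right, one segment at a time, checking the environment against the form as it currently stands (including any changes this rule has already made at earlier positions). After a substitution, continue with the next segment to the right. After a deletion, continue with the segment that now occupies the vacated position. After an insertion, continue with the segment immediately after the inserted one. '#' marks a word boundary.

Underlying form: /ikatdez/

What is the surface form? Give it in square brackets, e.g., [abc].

1 Regressive Voicing Assimilation: [ikatdez] → [ikaddez]
2 Degemination: [ikaddez] → [ikadez]
3 Stop Lenition: [ikadez] → [ikazez]

[ikazez]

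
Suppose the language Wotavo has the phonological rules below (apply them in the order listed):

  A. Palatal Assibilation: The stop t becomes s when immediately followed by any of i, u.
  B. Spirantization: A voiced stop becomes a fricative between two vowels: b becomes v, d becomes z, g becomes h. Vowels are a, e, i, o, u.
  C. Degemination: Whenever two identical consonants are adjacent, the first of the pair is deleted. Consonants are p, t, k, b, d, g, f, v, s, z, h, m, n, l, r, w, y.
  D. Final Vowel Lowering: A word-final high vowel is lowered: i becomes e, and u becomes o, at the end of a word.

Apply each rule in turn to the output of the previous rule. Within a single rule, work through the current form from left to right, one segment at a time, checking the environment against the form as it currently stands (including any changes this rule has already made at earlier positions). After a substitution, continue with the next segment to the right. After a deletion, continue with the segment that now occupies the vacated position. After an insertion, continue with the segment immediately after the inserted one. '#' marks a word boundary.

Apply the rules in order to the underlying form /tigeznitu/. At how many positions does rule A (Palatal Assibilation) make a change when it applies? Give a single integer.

A Palatal Assibilation: [tigeznitu] → [sigeznisu]
B Spirantization: [sigeznisu] → [siheznisu]
C Degemination: no change — [siheznisu]
D Final Vowel Lowering: [siheznisu] → [sihezniso]
Rule A changed 2 position(s).

2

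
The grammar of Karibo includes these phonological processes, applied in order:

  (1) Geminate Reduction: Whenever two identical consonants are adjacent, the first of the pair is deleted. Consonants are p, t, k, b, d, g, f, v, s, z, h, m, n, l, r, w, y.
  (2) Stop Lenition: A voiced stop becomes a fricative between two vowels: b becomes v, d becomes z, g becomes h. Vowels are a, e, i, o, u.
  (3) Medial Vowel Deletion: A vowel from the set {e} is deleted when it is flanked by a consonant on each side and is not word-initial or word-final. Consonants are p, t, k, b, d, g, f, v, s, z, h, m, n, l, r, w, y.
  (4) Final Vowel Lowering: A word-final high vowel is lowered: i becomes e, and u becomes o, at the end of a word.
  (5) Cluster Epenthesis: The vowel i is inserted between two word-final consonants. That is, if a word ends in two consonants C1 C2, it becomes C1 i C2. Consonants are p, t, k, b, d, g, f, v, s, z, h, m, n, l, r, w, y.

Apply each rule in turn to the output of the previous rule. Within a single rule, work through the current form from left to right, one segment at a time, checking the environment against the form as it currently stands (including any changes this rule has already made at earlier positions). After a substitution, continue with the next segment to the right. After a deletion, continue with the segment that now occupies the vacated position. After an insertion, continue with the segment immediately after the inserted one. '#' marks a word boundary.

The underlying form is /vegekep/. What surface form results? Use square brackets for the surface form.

[vhkip]

(1) Geminate Reduction: no change — [vegekep]
(2) Stop Lenition: [vegekep] → [vehekep]
(3) Medial Vowel Deletion: [vehekep] → [vhkp]
(4) Final Vowel Lowering: no change — [vhkp]
(5) Cluster Epenthesis: [vhkp] → [vhkip]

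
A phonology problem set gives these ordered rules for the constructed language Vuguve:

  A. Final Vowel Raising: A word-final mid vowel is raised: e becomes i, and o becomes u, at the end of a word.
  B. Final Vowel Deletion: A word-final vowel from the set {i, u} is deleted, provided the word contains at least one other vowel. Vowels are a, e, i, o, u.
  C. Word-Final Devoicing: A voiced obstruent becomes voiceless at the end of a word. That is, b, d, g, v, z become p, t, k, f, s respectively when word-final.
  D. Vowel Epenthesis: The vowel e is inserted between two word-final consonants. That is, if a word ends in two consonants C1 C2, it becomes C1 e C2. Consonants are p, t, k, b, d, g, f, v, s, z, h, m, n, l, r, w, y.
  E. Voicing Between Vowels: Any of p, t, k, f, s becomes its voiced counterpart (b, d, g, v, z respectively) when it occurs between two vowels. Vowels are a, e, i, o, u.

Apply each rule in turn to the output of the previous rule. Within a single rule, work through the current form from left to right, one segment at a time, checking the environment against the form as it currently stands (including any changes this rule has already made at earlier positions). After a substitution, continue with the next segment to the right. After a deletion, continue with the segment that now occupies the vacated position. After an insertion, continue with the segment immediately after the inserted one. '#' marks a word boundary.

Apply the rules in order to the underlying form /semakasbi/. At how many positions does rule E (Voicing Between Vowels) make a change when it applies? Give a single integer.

A Final Vowel Raising: no change — [semakasbi]
B Final Vowel Deletion: [semakasbi] → [semakasb]
C Word-Final Devoicing: [semakasb] → [semakasp]
D Vowel Epenthesis: [semakasp] → [semakasep]
E Voicing Between Vowels: [semakasep] → [semagazep]
Rule E changed 2 position(s).

2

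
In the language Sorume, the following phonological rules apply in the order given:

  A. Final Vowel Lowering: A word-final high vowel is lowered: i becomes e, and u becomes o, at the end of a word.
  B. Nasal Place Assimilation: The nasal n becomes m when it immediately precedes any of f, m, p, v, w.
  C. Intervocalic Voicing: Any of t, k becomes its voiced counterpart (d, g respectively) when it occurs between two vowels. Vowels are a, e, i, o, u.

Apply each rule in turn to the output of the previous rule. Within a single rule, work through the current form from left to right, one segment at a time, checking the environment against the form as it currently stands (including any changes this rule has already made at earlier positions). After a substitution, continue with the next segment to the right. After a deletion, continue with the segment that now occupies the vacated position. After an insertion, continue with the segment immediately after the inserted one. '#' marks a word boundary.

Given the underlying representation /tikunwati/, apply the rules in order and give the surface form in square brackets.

A Final Vowel Lowering: [tikunwati] → [tikunwate]
B Nasal Place Assimilation: [tikunwate] → [tikumwate]
C Intervocalic Voicing: [tikumwate] → [tigumwade]

[tigumwade]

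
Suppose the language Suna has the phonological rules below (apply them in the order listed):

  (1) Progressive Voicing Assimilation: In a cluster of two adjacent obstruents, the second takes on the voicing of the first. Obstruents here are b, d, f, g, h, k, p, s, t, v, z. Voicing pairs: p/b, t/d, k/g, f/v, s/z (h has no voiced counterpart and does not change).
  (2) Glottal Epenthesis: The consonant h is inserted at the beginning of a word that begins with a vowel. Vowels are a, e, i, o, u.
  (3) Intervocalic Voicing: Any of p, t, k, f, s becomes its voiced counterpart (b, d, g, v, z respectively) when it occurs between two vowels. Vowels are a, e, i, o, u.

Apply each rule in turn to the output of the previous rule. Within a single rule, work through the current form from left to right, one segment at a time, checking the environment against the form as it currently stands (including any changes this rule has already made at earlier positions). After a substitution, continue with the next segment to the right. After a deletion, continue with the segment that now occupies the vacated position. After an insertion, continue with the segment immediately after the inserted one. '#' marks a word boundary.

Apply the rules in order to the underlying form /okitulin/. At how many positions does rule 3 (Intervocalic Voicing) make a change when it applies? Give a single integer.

2

(1) Progressive Voicing Assimilation: no change — [okitulin]
(2) Glottal Epenthesis: [okitulin] → [hokitulin]
(3) Intervocalic Voicing: [hokitulin] → [hogidulin]
Rule 3 changed 2 position(s).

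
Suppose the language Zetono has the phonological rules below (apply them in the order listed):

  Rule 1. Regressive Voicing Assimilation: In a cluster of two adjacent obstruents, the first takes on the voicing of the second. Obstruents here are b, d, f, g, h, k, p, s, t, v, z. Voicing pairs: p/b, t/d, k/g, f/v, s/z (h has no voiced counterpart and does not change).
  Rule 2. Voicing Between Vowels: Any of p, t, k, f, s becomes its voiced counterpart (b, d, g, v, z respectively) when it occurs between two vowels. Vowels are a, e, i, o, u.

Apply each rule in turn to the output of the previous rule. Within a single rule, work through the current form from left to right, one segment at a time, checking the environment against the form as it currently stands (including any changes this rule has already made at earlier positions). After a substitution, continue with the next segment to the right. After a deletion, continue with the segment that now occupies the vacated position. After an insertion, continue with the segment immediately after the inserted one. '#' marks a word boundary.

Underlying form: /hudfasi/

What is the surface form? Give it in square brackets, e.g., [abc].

Rule 1 Regressive Voicing Assimilation: [hudfasi] → [hutfasi]
Rule 2 Voicing Between Vowels: [hutfasi] → [hutfazi]

[hutfazi]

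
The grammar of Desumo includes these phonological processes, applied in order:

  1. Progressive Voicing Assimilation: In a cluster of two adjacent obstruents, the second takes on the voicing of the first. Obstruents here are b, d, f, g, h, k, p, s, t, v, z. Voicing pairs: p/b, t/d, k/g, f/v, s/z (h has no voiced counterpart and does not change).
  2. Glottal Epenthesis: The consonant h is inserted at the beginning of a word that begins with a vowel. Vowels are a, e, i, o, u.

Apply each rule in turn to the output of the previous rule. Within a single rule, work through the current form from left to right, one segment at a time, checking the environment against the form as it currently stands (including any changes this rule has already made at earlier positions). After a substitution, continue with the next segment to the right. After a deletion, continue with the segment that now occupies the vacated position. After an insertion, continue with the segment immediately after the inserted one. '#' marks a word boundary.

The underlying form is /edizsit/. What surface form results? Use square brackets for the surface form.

1 Progressive Voicing Assimilation: [edizsit] → [edizzit]
2 Glottal Epenthesis: [edizzit] → [hedizzit]

[hedizzit]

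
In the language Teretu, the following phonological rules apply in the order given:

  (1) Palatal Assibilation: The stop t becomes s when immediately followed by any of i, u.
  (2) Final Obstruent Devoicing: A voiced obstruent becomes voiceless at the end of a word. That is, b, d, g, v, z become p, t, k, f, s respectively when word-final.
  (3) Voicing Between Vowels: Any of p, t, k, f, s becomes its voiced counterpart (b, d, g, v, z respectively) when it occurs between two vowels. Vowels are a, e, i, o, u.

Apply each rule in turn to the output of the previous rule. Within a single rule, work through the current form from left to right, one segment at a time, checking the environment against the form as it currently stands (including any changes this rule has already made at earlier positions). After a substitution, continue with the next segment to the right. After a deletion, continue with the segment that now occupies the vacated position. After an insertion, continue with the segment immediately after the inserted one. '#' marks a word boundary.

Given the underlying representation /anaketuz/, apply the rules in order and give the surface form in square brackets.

(1) Palatal Assibilation: [anaketuz] → [anakesuz]
(2) Final Obstruent Devoicing: [anakesuz] → [anakesus]
(3) Voicing Between Vowels: [anakesus] → [anagezus]

[anagezus]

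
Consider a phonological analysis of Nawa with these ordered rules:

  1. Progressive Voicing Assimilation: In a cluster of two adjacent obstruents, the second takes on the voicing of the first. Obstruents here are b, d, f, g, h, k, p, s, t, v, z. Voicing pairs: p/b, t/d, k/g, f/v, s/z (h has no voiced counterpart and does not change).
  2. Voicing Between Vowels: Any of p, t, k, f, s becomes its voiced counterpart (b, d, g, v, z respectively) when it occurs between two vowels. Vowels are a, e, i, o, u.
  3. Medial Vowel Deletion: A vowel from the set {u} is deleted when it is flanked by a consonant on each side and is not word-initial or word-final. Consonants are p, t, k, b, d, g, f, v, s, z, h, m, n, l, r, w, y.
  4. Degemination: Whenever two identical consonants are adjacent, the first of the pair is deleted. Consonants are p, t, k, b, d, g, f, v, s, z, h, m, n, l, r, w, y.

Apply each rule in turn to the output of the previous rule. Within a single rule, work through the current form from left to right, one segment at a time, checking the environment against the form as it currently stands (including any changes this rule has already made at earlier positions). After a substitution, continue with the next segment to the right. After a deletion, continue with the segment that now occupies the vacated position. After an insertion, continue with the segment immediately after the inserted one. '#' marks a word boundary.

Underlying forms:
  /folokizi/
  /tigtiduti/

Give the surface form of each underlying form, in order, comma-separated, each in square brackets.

/folokizi/:
  1 Progressive Voicing Assimilation: no change — [folokizi]
  2 Voicing Between Vowels: [folokizi] → [fologizi]
  3 Medial Vowel Deletion: no change — [fologizi]
  4 Degemination: no change — [fologizi]
/tigtiduti/:
  1 Progressive Voicing Assimilation: [tigtiduti] → [tigdiduti]
  2 Voicing Between Vowels: [tigdiduti] → [tigdidudi]
  3 Medial Vowel Deletion: [tigdidudi] → [tigdiddi]
  4 Degemination: [tigdiddi] → [tigdidi]

[fologizi], [tigdidi]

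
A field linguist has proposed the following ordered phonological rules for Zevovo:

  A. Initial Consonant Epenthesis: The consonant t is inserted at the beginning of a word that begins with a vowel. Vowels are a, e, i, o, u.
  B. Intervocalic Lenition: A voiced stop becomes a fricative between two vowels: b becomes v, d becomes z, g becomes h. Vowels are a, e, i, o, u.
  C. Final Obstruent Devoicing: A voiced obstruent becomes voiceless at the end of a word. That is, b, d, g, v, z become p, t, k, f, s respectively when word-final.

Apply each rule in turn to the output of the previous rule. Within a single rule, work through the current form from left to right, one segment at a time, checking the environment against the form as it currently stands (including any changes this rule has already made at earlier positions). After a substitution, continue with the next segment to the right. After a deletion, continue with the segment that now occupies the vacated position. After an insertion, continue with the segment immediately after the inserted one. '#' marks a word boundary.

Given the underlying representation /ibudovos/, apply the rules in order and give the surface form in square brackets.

A Initial Consonant Epenthesis: [ibudovos] → [tibudovos]
B Intervocalic Lenition: [tibudovos] → [tivuzovos]
C Final Obstruent Devoicing: no change — [tivuzovos]

[tivuzovos]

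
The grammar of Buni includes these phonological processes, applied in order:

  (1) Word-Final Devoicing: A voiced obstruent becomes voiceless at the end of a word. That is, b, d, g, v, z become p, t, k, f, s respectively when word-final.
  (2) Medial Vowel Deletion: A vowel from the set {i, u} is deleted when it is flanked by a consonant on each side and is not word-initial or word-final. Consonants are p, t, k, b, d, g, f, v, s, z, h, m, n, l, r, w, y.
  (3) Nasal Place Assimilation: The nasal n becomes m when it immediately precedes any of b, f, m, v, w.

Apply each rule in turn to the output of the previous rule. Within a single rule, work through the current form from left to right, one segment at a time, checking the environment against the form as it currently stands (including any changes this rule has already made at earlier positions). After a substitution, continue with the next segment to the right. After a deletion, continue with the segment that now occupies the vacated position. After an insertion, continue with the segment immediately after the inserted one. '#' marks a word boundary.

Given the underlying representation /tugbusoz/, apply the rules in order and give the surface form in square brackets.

[tgbsos]

(1) Word-Final Devoicing: [tugbusoz] → [tugbusos]
(2) Medial Vowel Deletion: [tugbusos] → [tgbsos]
(3) Nasal Place Assimilation: no change — [tgbsos]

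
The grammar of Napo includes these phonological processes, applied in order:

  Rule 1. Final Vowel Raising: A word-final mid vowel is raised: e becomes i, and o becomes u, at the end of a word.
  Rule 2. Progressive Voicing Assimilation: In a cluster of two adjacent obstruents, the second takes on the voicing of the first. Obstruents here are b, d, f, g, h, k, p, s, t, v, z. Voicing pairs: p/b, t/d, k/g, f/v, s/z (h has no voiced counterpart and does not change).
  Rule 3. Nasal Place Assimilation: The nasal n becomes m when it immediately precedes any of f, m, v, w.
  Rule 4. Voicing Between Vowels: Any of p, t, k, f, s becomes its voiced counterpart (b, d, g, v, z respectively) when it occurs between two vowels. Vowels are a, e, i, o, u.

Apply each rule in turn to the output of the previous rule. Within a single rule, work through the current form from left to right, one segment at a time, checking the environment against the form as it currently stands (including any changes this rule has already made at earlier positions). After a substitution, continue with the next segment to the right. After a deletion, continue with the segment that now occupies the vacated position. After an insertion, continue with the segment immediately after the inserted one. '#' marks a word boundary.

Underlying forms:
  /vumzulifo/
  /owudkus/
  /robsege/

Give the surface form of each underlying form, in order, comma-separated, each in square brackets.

/vumzulifo/:
  Rule 1 Final Vowel Raising: [vumzulifo] → [vumzulifu]
  Rule 2 Progressive Voicing Assimilation: no change — [vumzulifu]
  Rule 3 Nasal Place Assimilation: no change — [vumzulifu]
  Rule 4 Voicing Between Vowels: [vumzulifu] → [vumzulivu]
/owudkus/:
  Rule 1 Final Vowel Raising: no change — [owudkus]
  Rule 2 Progressive Voicing Assimilation: [owudkus] → [owudgus]
  Rule 3 Nasal Place Assimilation: no change — [owudgus]
  Rule 4 Voicing Between Vowels: no change — [owudgus]
/robsege/:
  Rule 1 Final Vowel Raising: [robsege] → [robsegi]
  Rule 2 Progressive Voicing Assimilation: [robsegi] → [robzegi]
  Rule 3 Nasal Place Assimilation: no change — [robzegi]
  Rule 4 Voicing Between Vowels: no change — [robzegi]

[vumzulivu], [owudgus], [robzegi]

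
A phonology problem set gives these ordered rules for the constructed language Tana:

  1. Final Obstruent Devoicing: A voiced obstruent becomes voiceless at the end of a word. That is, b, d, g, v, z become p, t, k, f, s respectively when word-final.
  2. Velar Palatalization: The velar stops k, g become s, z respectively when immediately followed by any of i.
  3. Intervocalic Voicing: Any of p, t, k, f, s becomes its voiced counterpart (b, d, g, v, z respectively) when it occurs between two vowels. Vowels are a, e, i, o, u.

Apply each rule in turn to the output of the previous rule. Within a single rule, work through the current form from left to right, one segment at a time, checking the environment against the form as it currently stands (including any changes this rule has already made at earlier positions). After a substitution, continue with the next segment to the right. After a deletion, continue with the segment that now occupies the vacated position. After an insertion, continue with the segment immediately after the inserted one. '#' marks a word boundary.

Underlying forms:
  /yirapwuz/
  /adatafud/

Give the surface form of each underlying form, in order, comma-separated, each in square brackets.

/yirapwuz/:
  1 Final Obstruent Devoicing: [yirapwuz] → [yirapwus]
  2 Velar Palatalization: no change — [yirapwus]
  3 Intervocalic Voicing: no change — [yirapwus]
/adatafud/:
  1 Final Obstruent Devoicing: [adatafud] → [adatafut]
  2 Velar Palatalization: no change — [adatafut]
  3 Intervocalic Voicing: [adatafut] → [adadavut]

[yirapwus], [adadavut]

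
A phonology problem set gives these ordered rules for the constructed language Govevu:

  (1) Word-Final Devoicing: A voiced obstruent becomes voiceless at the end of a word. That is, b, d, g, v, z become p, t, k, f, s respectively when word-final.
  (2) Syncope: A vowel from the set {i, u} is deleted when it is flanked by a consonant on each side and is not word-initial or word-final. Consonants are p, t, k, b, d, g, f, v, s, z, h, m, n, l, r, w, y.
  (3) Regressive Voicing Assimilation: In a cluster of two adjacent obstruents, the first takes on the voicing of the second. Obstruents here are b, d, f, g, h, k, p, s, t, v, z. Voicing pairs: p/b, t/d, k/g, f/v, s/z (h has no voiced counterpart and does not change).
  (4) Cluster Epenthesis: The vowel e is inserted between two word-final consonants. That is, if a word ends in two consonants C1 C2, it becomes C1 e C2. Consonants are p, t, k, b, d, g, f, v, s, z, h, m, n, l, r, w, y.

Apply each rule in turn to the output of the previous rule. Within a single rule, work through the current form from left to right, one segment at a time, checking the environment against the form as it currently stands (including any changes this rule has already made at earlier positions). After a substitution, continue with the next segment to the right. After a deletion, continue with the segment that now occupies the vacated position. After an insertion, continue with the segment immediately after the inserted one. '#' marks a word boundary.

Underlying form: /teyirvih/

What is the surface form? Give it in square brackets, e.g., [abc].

(1) Word-Final Devoicing: no change — [teyirvih]
(2) Syncope: [teyirvih] → [teyrvh]
(3) Regressive Voicing Assimilation: [teyrvh] → [teyrfh]
(4) Cluster Epenthesis: [teyrfh] → [teyrfeh]

[teyrfeh]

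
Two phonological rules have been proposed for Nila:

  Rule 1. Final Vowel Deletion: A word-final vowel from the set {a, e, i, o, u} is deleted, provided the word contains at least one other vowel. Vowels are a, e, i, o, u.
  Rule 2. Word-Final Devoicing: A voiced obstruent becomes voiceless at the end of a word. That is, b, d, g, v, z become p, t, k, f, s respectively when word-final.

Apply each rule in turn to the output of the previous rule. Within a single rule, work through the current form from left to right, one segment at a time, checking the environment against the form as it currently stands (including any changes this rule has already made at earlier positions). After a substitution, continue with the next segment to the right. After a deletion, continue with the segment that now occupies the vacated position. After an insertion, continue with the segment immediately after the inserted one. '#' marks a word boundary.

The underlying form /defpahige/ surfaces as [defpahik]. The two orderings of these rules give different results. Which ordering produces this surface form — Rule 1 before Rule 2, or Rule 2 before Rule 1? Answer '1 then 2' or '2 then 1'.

Order 1 then 2:
  1 Final Vowel Deletion: [defpahige] → [defpahig]
  2 Word-Final Devoicing: [defpahig] → [defpahik]
  result: [defpahik]
Order 2 then 1:
  2 Word-Final Devoicing: no change — [defpahige]
  1 Final Vowel Deletion: [defpahige] → [defpahig]
  result: [defpahig]

1 then 2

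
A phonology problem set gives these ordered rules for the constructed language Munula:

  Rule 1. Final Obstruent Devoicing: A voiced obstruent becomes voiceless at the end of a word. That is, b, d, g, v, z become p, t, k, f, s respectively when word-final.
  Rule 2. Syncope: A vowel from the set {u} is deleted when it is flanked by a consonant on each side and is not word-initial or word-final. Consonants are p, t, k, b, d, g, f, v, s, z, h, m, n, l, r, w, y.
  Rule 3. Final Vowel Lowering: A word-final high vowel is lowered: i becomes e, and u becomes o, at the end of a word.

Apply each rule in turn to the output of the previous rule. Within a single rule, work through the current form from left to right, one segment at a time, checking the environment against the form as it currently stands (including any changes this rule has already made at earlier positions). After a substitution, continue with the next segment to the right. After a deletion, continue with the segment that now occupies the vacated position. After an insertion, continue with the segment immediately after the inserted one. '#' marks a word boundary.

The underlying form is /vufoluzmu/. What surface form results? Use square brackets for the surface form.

Rule 1 Final Obstruent Devoicing: no change — [vufoluzmu]
Rule 2 Syncope: [vufoluzmu] → [vfolzmu]
Rule 3 Final Vowel Lowering: [vfolzmu] → [vfolzmo]

[vfolzmo]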